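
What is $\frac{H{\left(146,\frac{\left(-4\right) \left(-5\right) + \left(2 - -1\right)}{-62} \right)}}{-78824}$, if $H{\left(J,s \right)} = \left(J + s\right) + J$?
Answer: $- \frac{18081}{4887088} \approx -0.0036997$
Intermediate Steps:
$H{\left(J,s \right)} = s + 2 J$
$\frac{H{\left(146,\frac{\left(-4\right) \left(-5\right) + \left(2 - -1\right)}{-62} \right)}}{-78824} = \frac{\frac{\left(-4\right) \left(-5\right) + \left(2 - -1\right)}{-62} + 2 \cdot 146}{-78824} = \left(\left(20 + \left(2 + 1\right)\right) \left(- \frac{1}{62}\right) + 292\right) \left(- \frac{1}{78824}\right) = \left(\left(20 + 3\right) \left(- \frac{1}{62}\right) + 292\right) \left(- \frac{1}{78824}\right) = \left(23 \left(- \frac{1}{62}\right) + 292\right) \left(- \frac{1}{78824}\right) = \left(- \frac{23}{62} + 292\right) \left(- \frac{1}{78824}\right) = \frac{18081}{62} \left(- \frac{1}{78824}\right) = - \frac{18081}{4887088}$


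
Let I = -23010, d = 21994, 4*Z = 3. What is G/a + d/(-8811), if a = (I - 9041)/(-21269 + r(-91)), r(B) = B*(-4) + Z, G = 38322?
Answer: 14115445144919/564802722 ≈ 24992.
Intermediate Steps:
Z = 3/4 (Z = (1/4)*3 = 3/4 ≈ 0.75000)
r(B) = 3/4 - 4*B (r(B) = B*(-4) + 3/4 = -4*B + 3/4 = 3/4 - 4*B)
a = 128204/83617 (a = (-23010 - 9041)/(-21269 + (3/4 - 4*(-91))) = -32051/(-21269 + (3/4 + 364)) = -32051/(-21269 + 1459/4) = -32051/(-83617/4) = -32051*(-4/83617) = 128204/83617 ≈ 1.5332)
G/a + d/(-8811) = 38322/(128204/83617) + 21994/(-8811) = 38322*(83617/128204) + 21994*(-1/8811) = 1602185337/64102 - 21994/8811 = 14115445144919/564802722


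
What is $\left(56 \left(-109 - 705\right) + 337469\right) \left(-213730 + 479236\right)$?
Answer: $77497218810$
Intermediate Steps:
$\left(56 \left(-109 - 705\right) + 337469\right) \left(-213730 + 479236\right) = \left(56 \left(-814\right) + 337469\right) 265506 = \left(-45584 + 337469\right) 265506 = 291885 \cdot 265506 = 77497218810$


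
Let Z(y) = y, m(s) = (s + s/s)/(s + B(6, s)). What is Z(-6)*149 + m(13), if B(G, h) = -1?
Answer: -5357/6 ≈ -892.83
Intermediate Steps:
m(s) = (1 + s)/(-1 + s) (m(s) = (s + s/s)/(s - 1) = (s + 1)/(-1 + s) = (1 + s)/(-1 + s))
Z(-6)*149 + m(13) = -6*149 + (1 + 13)/(-1 + 13) = -894 + 14/12 = -894 + (1/12)*14 = -894 + 7/6 = -5357/6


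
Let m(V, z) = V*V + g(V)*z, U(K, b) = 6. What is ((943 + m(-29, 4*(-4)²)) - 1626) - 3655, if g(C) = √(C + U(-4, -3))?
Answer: -3497 + 64*I*√23 ≈ -3497.0 + 306.93*I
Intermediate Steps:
g(C) = √(6 + C) (g(C) = √(C + 6) = √(6 + C))
m(V, z) = V² + z*√(6 + V) (m(V, z) = V*V + √(6 + V)*z = V² + z*√(6 + V))
((943 + m(-29, 4*(-4)²)) - 1626) - 3655 = ((943 + ((-29)² + (4*(-4)²)*√(6 - 29))) - 1626) - 3655 = ((943 + (841 + (4*16)*√(-23))) - 1626) - 3655 = ((943 + (841 + 64*(I*√23))) - 1626) - 3655 = ((943 + (841 + 64*I*√23)) - 1626) - 3655 = ((1784 + 64*I*√23) - 1626) - 3655 = (158 + 64*I*√23) - 3655 = -3497 + 64*I*√23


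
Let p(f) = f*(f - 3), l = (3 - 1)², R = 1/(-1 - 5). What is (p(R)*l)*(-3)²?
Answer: 19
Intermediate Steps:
R = -⅙ (R = 1/(-6) = -⅙ ≈ -0.16667)
l = 4 (l = 2² = 4)
p(f) = f*(-3 + f)
(p(R)*l)*(-3)² = (-(-3 - ⅙)/6*4)*(-3)² = (-⅙*(-19/6)*4)*9 = ((19/36)*4)*9 = (19/9)*9 = 19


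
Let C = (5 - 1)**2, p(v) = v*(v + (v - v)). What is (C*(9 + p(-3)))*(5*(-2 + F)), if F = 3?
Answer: 1440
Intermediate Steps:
p(v) = v**2 (p(v) = v*(v + 0) = v*v = v**2)
C = 16 (C = 4**2 = 16)
(C*(9 + p(-3)))*(5*(-2 + F)) = (16*(9 + (-3)**2))*(5*(-2 + 3)) = (16*(9 + 9))*(5*1) = (16*18)*5 = 288*5 = 1440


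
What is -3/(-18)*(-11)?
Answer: -11/6 ≈ -1.8333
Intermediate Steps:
-3/(-18)*(-11) = -3*(-1/18)*(-11) = (⅙)*(-11) = -11/6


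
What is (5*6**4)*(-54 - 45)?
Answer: -641520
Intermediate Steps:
(5*6**4)*(-54 - 45) = (5*1296)*(-99) = 6480*(-99) = -641520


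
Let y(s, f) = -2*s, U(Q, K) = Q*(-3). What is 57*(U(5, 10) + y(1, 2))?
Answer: -969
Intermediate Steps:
U(Q, K) = -3*Q
57*(U(5, 10) + y(1, 2)) = 57*(-3*5 - 2*1) = 57*(-15 - 2) = 57*(-17) = -969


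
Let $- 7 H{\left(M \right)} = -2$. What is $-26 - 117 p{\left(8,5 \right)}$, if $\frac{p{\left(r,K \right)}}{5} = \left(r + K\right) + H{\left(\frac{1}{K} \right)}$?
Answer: $- \frac{54587}{7} \approx -7798.1$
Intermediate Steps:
$H{\left(M \right)} = \frac{2}{7}$ ($H{\left(M \right)} = \left(- \frac{1}{7}\right) \left(-2\right) = \frac{2}{7}$)
$p{\left(r,K \right)} = \frac{10}{7} + 5 K + 5 r$ ($p{\left(r,K \right)} = 5 \left(\left(r + K\right) + \frac{2}{7}\right) = 5 \left(\left(K + r\right) + \frac{2}{7}\right) = 5 \left(\frac{2}{7} + K + r\right) = \frac{10}{7} + 5 K + 5 r$)
$-26 - 117 p{\left(8,5 \right)} = -26 - 117 \left(\frac{10}{7} + 5 \cdot 5 + 5 \cdot 8\right) = -26 - 117 \left(\frac{10}{7} + 25 + 40\right) = -26 - \frac{54405}{7} = - \frac{54587}{7}$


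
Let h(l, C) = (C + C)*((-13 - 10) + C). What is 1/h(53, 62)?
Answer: 1/4836 ≈ 0.00020678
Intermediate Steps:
h(l, C) = 2*C*(-23 + C) (h(l, C) = (2*C)*(-23 + C) = 2*C*(-23 + C))
1/h(53, 62) = 1/(2*62*(-23 + 62)) = 1/(2*62*39) = 1/4836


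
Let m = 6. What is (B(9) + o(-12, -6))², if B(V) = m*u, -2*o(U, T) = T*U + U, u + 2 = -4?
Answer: 4356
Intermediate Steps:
u = -6 (u = -2 - 4 = -6)
o(U, T) = -U/2 - T*U/2 (o(U, T) = -(T*U + U)/2 = -(U + T*U)/2 = -U/2 - T*U/2)
B(V) = -36 (B(V) = 6*(-6) = -36)
(B(9) + o(-12, -6))² = (-36 - ½*(-12)*(1 - 6))² = (-36 - ½*(-12)*(-5))² = (-36 - 30)² = (-66)² = 4356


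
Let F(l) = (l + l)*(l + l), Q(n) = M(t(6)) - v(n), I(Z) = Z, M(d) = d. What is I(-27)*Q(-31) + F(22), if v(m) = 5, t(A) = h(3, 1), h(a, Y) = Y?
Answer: 2044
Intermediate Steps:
t(A) = 1
Q(n) = -4 (Q(n) = 1 - 1*5 = 1 - 5 = -4)
F(l) = 4*l² (F(l) = (2*l)*(2*l) = 4*l²)
I(-27)*Q(-31) + F(22) = -27*(-4) + 4*22² = 108 + 4*484 = 108 + 1936 = 2044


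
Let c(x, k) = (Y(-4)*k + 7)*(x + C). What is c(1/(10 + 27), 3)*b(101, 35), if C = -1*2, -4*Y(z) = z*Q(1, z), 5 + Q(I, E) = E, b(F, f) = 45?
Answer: 65700/37 ≈ 1775.7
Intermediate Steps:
Q(I, E) = -5 + E
Y(z) = -z*(-5 + z)/4
C = -2
c(x, k) = (-2 + x)*(7 - 9*k) (c(x, k) = (((¼)*(-4)*(5 - 1*(-4)))*k + 7)*(x - 2) = (((¼)*(-4)*(5 + 4))*k + 7)*(-2 + x) = (((¼)*(-4)*9)*k + 7)*(-2 + x) = (-9*k + 7)*(-2 + x) = (7 - 9*k)*(-2 + x) = (-2 + x)*(7 - 9*k))
c(1/(10 + 27), 3)*b(101, 35) = (-14 + 7/(10 + 27) + 18*3 - 9*3/(10 + 27))*45 = (-14 + 7/37 + 54 - 9*3/37)*45 = (-14 + 7*(1/37) + 54 - 9*3*1/37)*45 = (-14 + 7/37 + 54 - 27/37)*45 = (1460/37)*45 = 65700/37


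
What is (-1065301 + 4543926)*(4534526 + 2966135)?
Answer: 26091986871125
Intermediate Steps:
(-1065301 + 4543926)*(4534526 + 2966135) = 3478625*7500661 = 26091986871125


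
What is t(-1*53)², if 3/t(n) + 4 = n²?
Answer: 1/874225 ≈ 1.1439e-6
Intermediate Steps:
t(n) = 3/(-4 + n²)
t(-1*53)² = (3/(-4 + (-1*53)²))² = (3/(-4 + (-53)²))² = (3/(-4 + 2809))² = (3/2805)² = (3*(1/2805))² = (1/935)² = 1/874225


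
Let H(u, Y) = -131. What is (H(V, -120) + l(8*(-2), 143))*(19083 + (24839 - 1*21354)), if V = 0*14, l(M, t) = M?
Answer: -3317496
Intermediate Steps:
V = 0
(H(V, -120) + l(8*(-2), 143))*(19083 + (24839 - 1*21354)) = (-131 + 8*(-2))*(19083 + (24839 - 1*21354)) = (-131 - 16)*(19083 + (24839 - 21354)) = -147*(19083 + 3485) = -147*22568 = -3317496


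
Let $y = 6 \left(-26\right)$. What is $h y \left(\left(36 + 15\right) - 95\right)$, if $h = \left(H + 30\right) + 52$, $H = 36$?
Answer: $809952$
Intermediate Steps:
$h = 118$ ($h = \left(36 + 30\right) + 52 = 66 + 52 = 118$)
$y = -156$
$h y \left(\left(36 + 15\right) - 95\right) = 118 \left(-156\right) \left(\left(36 + 15\right) - 95\right) = - 18408 \left(51 - 95\right) = \left(-18408\right) \left(-44\right) = 809952$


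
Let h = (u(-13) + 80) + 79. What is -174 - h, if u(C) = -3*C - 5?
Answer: -367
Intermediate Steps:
u(C) = -5 - 3*C
h = 193 (h = ((-5 - 3*(-13)) + 80) + 79 = ((-5 + 39) + 80) + 79 = (34 + 80) + 79 = 114 + 79 = 193)
-174 - h = -174 - 1*193 = -174 - 193 = -367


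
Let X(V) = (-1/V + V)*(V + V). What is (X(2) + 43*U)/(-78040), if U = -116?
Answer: 2491/39020 ≈ 0.063839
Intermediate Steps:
X(V) = 2*V*(V - 1/V) (X(V) = (V - 1/V)*(2*V) = 2*V*(V - 1/V))
(X(2) + 43*U)/(-78040) = ((-2 + 2*2²) + 43*(-116))/(-78040) = ((-2 + 2*4) - 4988)*(-1/78040) = ((-2 + 8) - 4988)*(-1/78040) = (6 - 4988)*(-1/78040) = -4982*(-1/78040) = 2491/39020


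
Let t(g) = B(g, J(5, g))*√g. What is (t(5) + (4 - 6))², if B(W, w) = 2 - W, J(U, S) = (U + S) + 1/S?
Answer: 49 + 12*√5 ≈ 75.833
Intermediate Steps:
J(U, S) = S + U + 1/S (J(U, S) = (S + U) + 1/S = S + U + 1/S)
t(g) = √g*(2 - g) (t(g) = (2 - g)*√g = √g*(2 - g))
(t(5) + (4 - 6))² = (√5*(2 - 1*5) + (4 - 6))² = (√5*(2 - 5) - 2)² = (√5*(-3) - 2)² = (-3*√5 - 2)² = (-2 - 3*√5)²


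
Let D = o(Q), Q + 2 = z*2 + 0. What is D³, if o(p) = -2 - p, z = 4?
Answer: -512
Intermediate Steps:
Q = 6 (Q = -2 + (4*2 + 0) = -2 + (8 + 0) = -2 + 8 = 6)
D = -8 (D = -2 - 1*6 = -2 - 6 = -8)
D³ = (-8)³ = -512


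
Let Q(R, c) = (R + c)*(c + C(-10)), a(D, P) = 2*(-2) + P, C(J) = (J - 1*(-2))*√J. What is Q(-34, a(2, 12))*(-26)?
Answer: 5408 - 5408*I*√10 ≈ 5408.0 - 17102.0*I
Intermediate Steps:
C(J) = √J*(2 + J) (C(J) = (J + 2)*√J = (2 + J)*√J = √J*(2 + J))
a(D, P) = -4 + P
Q(R, c) = (R + c)*(c - 8*I*√10) (Q(R, c) = (R + c)*(c + √(-10)*(2 - 10)) = (R + c)*(c + (I*√10)*(-8)) = (R + c)*(c - 8*I*√10))
Q(-34, a(2, 12))*(-26) = ((-4 + 12)² - 34*(-4 + 12) - 8*I*(-34)*√10 - 8*I*(-4 + 12)*√10)*(-26) = (8² - 34*8 + 272*I*√10 - 8*I*8*√10)*(-26) = (64 - 272 + 272*I*√10 - 64*I*√10)*(-26) = (-208 + 208*I*√10)*(-26) = 5408 - 5408*I*√10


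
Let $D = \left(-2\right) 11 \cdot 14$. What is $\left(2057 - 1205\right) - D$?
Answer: $1160$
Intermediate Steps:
$D = -308$ ($D = \left(-22\right) 14 = -308$)
$\left(2057 - 1205\right) - D = \left(2057 - 1205\right) - -308 = 852 + 308 = 1160$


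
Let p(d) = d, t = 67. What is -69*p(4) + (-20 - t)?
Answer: -363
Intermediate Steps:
-69*p(4) + (-20 - t) = -69*4 + (-20 - 1*67) = -276 + (-20 - 67) = -276 - 87 = -363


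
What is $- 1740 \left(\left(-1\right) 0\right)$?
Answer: $0$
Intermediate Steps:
$- 1740 \left(\left(-1\right) 0\right) = \left(-1740\right) 0 = 0$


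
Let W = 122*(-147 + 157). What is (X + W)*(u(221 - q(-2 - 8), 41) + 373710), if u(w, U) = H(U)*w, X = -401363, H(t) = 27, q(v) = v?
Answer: -152033132421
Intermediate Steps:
u(w, U) = 27*w
W = 1220 (W = 122*10 = 1220)
(X + W)*(u(221 - q(-2 - 8), 41) + 373710) = (-401363 + 1220)*(27*(221 - (-2 - 8)) + 373710) = -400143*(27*(221 - 1*(-10)) + 373710) = -400143*(27*(221 + 10) + 373710) = -400143*(27*231 + 373710) = -400143*(6237 + 373710) = -400143*379947 = -152033132421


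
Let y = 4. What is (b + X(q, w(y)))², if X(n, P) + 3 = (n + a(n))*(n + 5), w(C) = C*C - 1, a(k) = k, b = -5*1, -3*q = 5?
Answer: 29584/81 ≈ 365.23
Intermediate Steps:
q = -5/3 (q = -⅓*5 = -5/3 ≈ -1.6667)
b = -5
w(C) = -1 + C² (w(C) = C² - 1 = -1 + C²)
X(n, P) = -3 + 2*n*(5 + n) (X(n, P) = -3 + (n + n)*(n + 5) = -3 + (2*n)*(5 + n) = -3 + 2*n*(5 + n))
(b + X(q, w(y)))² = (-5 + (-3 + 2*(-5/3)² + 10*(-5/3)))² = (-5 + (-3 + 2*(25/9) - 50/3))² = (-5 + (-3 + 50/9 - 50/3))² = (-5 - 127/9)² = (-172/9)² = 29584/81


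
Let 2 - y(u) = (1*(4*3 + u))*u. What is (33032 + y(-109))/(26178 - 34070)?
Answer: -22461/7892 ≈ -2.8460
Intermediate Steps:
y(u) = 2 - u*(12 + u) (y(u) = 2 - 1*(4*3 + u)*u = 2 - 1*(12 + u)*u = 2 - (12 + u)*u = 2 - u*(12 + u))
(33032 + y(-109))/(26178 - 34070) = (33032 + (2 - 1*(-109)² - 12*(-109)))/(26178 - 34070) = (33032 + (2 - 1*11881 + 1308))/(-7892) = (33032 + (2 - 11881 + 1308))*(-1/7892) = (33032 - 10571)*(-1/7892) = 22461*(-1/7892) = -22461/7892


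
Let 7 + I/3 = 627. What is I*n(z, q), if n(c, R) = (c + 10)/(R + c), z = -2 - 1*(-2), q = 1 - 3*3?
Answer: -2325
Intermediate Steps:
q = -8 (q = 1 - 9 = -8)
I = 1860 (I = -21 + 3*627 = -21 + 1881 = 1860)
z = 0 (z = -2 + 2 = 0)
n(c, R) = (10 + c)/(R + c)
I*n(z, q) = 1860*((10 + 0)/(-8 + 0)) = 1860*(10/(-8)) = 1860*(-1/8*10) = 1860*(-5/4) = -2325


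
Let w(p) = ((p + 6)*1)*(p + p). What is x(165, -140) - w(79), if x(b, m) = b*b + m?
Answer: 13655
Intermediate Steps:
x(b, m) = m + b² (x(b, m) = b² + m = m + b²)
w(p) = 2*p*(6 + p) (w(p) = ((6 + p)*1)*(2*p) = (6 + p)*(2*p) = 2*p*(6 + p))
x(165, -140) - w(79) = (-140 + 165²) - 2*79*(6 + 79) = (-140 + 27225) - 2*79*85 = 27085 - 1*13430 = 27085 - 13430 = 13655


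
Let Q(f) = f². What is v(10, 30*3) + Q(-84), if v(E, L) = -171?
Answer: 6885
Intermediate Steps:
v(10, 30*3) + Q(-84) = -171 + (-84)² = -171 + 7056 = 6885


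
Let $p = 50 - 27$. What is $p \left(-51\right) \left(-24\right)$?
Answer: $28152$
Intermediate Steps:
$p = 23$ ($p = 50 - 27 = 23$)
$p \left(-51\right) \left(-24\right) = 23 \left(-51\right) \left(-24\right) = \left(-1173\right) \left(-24\right) = 28152$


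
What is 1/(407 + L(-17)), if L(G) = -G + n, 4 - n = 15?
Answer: 1/413 ≈ 0.0024213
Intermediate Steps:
n = -11 (n = 4 - 1*15 = 4 - 15 = -11)
L(G) = -11 - G (L(G) = -G - 11 = -11 - G)
1/(407 + L(-17)) = 1/(407 + (-11 - 1*(-17))) = 1/(407 + (-11 + 17)) = 1/(407 + 6) = 1/413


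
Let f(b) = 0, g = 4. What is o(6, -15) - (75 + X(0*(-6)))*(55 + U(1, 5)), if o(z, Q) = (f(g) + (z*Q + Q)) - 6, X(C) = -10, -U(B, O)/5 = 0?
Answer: -3686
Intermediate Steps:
U(B, O) = 0 (U(B, O) = -5*0 = 0)
o(z, Q) = -6 + Q + Q*z (o(z, Q) = (0 + (z*Q + Q)) - 6 = (0 + (Q*z + Q)) - 6 = (0 + (Q + Q*z)) - 6 = (Q + Q*z) - 6 = -6 + Q + Q*z)
o(6, -15) - (75 + X(0*(-6)))*(55 + U(1, 5)) = (-6 - 15 - 15*6) - (75 - 10)*(55 + 0) = (-6 - 15 - 90) - 65*55 = -111 - 1*3575 = -111 - 3575 = -3686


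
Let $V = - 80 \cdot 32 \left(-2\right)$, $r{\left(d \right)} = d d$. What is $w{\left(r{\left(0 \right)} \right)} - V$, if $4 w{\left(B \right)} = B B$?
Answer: $-5120$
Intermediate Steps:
$r{\left(d \right)} = d^{2}$
$V = 5120$ ($V = \left(-80\right) \left(-64\right) = 5120$)
$w{\left(B \right)} = \frac{B^{2}}{4}$ ($w{\left(B \right)} = \frac{B B}{4} = \frac{B^{2}}{4}$)
$w{\left(r{\left(0 \right)} \right)} - V = \frac{\left(0^{2}\right)^{2}}{4} - 5120 = \frac{0^{2}}{4} - 5120 = \frac{1}{4} \cdot 0 - 5120 = 0 - 5120 = -5120$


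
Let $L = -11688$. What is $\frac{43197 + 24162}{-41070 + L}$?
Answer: $- \frac{22453}{17586} \approx -1.2768$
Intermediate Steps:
$\frac{43197 + 24162}{-41070 + L} = \frac{43197 + 24162}{-41070 - 11688} = \frac{67359}{-52758} = 67359 \left(- \frac{1}{52758}\right) = - \frac{22453}{17586}$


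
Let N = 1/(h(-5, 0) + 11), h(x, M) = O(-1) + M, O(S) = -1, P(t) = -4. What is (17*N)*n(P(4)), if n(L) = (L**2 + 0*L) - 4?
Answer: 102/5 ≈ 20.400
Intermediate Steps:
h(x, M) = -1 + M
n(L) = -4 + L**2 (n(L) = (L**2 + 0) - 4 = L**2 - 4 = -4 + L**2)
N = 1/10 (N = 1/((-1 + 0) + 11) = 1/(-1 + 11) = 1/10 ≈ 0.10000)
(17*N)*n(P(4)) = (17*(1/10))*(-4 + (-4)**2) = 17*(-4 + 16)/10 = (17/10)*12 = 102/5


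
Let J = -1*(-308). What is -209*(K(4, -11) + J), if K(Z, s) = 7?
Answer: -65835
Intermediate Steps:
J = 308
-209*(K(4, -11) + J) = -209*(7 + 308) = -209*315 = -65835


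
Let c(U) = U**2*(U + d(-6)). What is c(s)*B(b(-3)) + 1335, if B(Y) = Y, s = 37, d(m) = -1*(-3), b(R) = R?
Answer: -162945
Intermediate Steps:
d(m) = 3
c(U) = U**2*(3 + U) (c(U) = U**2*(U + 3) = U**2*(3 + U))
c(s)*B(b(-3)) + 1335 = (37**2*(3 + 37))*(-3) + 1335 = (1369*40)*(-3) + 1335 = 54760*(-3) + 1335 = -164280 + 1335 = -162945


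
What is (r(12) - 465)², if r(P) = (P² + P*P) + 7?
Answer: 28900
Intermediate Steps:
r(P) = 7 + 2*P² (r(P) = (P² + P²) + 7 = 2*P² + 7 = 7 + 2*P²)
(r(12) - 465)² = ((7 + 2*12²) - 465)² = ((7 + 2*144) - 465)² = ((7 + 288) - 465)² = (295 - 465)² = (-170)² = 28900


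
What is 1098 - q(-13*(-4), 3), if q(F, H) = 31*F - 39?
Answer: -475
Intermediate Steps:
q(F, H) = -39 + 31*F
1098 - q(-13*(-4), 3) = 1098 - (-39 + 31*(-13*(-4))) = 1098 - (-39 + 31*52) = 1098 - (-39 + 1612) = 1098 - 1*1573 = 1098 - 1573 = -475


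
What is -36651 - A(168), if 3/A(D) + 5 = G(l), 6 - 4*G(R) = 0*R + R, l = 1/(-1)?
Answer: -476451/13 ≈ -36650.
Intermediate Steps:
l = -1 (l = 1*(-1) = -1)
G(R) = 3/2 - R/4 (G(R) = 3/2 - (0*R + R)/4 = 3/2 - (0 + R)/4 = 3/2 - R/4)
A(D) = -12/13 (A(D) = 3/(-5 + (3/2 - ¼*(-1))) = 3/(-5 + (3/2 + ¼)) = 3/(-5 + 7/4) = 3/(-13/4) = 3*(-4/13) = -12/13)
-36651 - A(168) = -36651 - 1*(-12/13) = -36651 + 12/13 = -476451/13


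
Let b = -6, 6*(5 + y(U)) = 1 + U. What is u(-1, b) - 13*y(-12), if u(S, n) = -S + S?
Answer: 533/6 ≈ 88.833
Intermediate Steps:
y(U) = -29/6 + U/6 (y(U) = -5 + (1 + U)/6 = -5 + (⅙ + U/6) = -29/6 + U/6)
u(S, n) = 0
u(-1, b) - 13*y(-12) = 0 - 13*(-29/6 + (⅙)*(-12)) = 0 - 13*(-29/6 - 2) = 0 - 13*(-41/6) = 0 + 533/6 = 533/6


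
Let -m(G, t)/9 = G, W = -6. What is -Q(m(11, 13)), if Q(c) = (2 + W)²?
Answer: -16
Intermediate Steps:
m(G, t) = -9*G
Q(c) = 16 (Q(c) = (2 - 6)² = (-4)² = 16)
-Q(m(11, 13)) = -1*16 = -16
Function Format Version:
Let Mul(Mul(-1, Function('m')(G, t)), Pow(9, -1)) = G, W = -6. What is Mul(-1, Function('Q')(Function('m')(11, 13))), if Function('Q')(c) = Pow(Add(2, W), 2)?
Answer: -16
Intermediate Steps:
Function('m')(G, t) = Mul(-9, G)
Function('Q')(c) = 16 (Function('Q')(c) = Pow(Add(2, -6), 2) = Pow(-4, 2) = 16)
Mul(-1, Function('Q')(Function('m')(11, 13))) = Mul(-1, 16) = -16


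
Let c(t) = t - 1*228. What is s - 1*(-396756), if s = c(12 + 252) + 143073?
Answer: 539865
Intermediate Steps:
c(t) = -228 + t (c(t) = t - 228 = -228 + t)
s = 143109 (s = (-228 + (12 + 252)) + 143073 = (-228 + 264) + 143073 = 36 + 143073 = 143109)
s - 1*(-396756) = 143109 - 1*(-396756) = 143109 + 396756 = 539865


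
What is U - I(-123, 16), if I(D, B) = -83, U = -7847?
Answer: -7764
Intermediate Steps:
U - I(-123, 16) = -7847 - 1*(-83) = -7847 + 83 = -7764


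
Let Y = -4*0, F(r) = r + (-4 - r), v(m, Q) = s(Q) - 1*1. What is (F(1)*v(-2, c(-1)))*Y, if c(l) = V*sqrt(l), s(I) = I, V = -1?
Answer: 0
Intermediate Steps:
c(l) = -sqrt(l)
v(m, Q) = -1 + Q (v(m, Q) = Q - 1*1 = Q - 1 = -1 + Q)
F(r) = -4
Y = 0
(F(1)*v(-2, c(-1)))*Y = -4*(-1 - sqrt(-1))*0 = -4*(-1 - I)*0 = (4 + 4*I)*0 = 0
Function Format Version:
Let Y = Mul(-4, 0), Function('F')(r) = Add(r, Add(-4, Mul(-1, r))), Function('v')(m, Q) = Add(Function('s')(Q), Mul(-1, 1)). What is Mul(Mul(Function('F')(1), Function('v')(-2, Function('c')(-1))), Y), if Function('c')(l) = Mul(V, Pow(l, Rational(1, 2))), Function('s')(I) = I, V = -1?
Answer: 0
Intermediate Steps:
Function('c')(l) = Mul(-1, Pow(l, Rational(1, 2)))
Function('v')(m, Q) = Add(-1, Q) (Function('v')(m, Q) = Add(Q, Mul(-1, 1)) = Add(Q, -1) = Add(-1, Q))
Function('F')(r) = -4
Y = 0
Mul(Mul(Function('F')(1), Function('v')(-2, Function('c')(-1))), Y) = Mul(Mul(-4, Add(-1, Mul(-1, Pow(-1, Rational(1, 2))))), 0) = Mul(Mul(-4, Add(-1, Mul(-1, I))), 0) = Mul(Add(4, Mul(4, I)), 0) = 0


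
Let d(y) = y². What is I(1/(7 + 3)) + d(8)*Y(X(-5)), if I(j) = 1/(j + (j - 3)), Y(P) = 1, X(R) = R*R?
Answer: 891/14 ≈ 63.643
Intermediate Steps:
X(R) = R²
I(j) = 1/(-3 + 2*j) (I(j) = 1/(j + (-3 + j)) = 1/(-3 + 2*j))
I(1/(7 + 3)) + d(8)*Y(X(-5)) = 1/(-3 + 2/(7 + 3)) + 8²*1 = 1/(-3 + 2/10) + 64*1 = 1/(-3 + 2*(⅒)) + 64 = 1/(-3 + ⅕) + 64 = 1/(-14/5) + 64 = -5/14 + 64 = 891/14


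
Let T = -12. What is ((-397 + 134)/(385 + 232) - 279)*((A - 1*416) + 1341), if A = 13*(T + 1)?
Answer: -134821492/617 ≈ -2.1851e+5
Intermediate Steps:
A = -143 (A = 13*(-12 + 1) = 13*(-11) = -143)
((-397 + 134)/(385 + 232) - 279)*((A - 1*416) + 1341) = ((-397 + 134)/(385 + 232) - 279)*((-143 - 1*416) + 1341) = (-263/617 - 279)*((-143 - 416) + 1341) = (-263*1/617 - 279)*(-559 + 1341) = (-263/617 - 279)*782 = -172406/617*782 = -134821492/617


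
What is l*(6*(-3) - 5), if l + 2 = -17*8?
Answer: 3174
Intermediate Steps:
l = -138 (l = -2 - 17*8 = -2 - 136 = -138)
l*(6*(-3) - 5) = -138*(6*(-3) - 5) = -138*(-18 - 5) = -138*(-23) = 3174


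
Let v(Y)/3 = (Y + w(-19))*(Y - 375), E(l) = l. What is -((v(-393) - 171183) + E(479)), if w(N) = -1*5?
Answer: -746288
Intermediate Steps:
w(N) = -5
v(Y) = 3*(-375 + Y)*(-5 + Y) (v(Y) = 3*((Y - 5)*(Y - 375)) = 3*((-5 + Y)*(-375 + Y)) = 3*((-375 + Y)*(-5 + Y)) = 3*(-375 + Y)*(-5 + Y))
-((v(-393) - 171183) + E(479)) = -(((5625 - 1140*(-393) + 3*(-393)²) - 171183) + 479) = -(((5625 + 448020 + 3*154449) - 171183) + 479) = -(((5625 + 448020 + 463347) - 171183) + 479) = -((916992 - 171183) + 479) = -(745809 + 479) = -1*746288 = -746288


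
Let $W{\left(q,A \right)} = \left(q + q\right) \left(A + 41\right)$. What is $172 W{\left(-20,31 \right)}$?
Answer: $-495360$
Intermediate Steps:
$W{\left(q,A \right)} = 2 q \left(41 + A\right)$
$172 W{\left(-20,31 \right)} = 172 \cdot 2 \left(-20\right) \left(41 + 31\right) = 172 \cdot 2 \left(-20\right) 72 = 172 \left(-2880\right) = -495360$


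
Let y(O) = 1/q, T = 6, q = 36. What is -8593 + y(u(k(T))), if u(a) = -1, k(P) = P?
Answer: -309347/36 ≈ -8593.0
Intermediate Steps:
y(O) = 1/36
-8593 + y(u(k(T))) = -8593 + 1/36 = -309347/36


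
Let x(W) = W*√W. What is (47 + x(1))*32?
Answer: 1536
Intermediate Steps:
x(W) = W^(3/2)
(47 + x(1))*32 = (47 + 1^(3/2))*32 = (47 + 1)*32 = 48*32 = 1536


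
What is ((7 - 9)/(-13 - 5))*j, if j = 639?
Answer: 71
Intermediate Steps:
((7 - 9)/(-13 - 5))*j = ((7 - 9)/(-13 - 5))*639 = -2/(-18)*639 = -2*(-1/18)*639 = (⅑)*639 = 71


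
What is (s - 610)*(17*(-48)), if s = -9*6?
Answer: 541824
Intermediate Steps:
s = -54
(s - 610)*(17*(-48)) = (-54 - 610)*(17*(-48)) = -664*(-816) = 541824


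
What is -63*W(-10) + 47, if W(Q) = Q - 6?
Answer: 1055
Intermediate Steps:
W(Q) = -6 + Q
-63*W(-10) + 47 = -63*(-6 - 10) + 47 = -63*(-16) + 47 = 1008 + 47 = 1055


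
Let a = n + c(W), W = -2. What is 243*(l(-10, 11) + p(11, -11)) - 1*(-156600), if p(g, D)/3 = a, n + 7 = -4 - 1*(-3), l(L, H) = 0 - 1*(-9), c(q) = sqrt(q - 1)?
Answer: 152955 + 729*I*sqrt(3) ≈ 1.5296e+5 + 1262.7*I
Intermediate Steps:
c(q) = sqrt(-1 + q)
l(L, H) = 9 (l(L, H) = 0 + 9 = 9)
n = -8 (n = -7 + (-4 - 1*(-3)) = -7 + (-4 + 3) = -7 - 1 = -8)
a = -8 + I*sqrt(3) (a = -8 + sqrt(-1 - 2) = -8 + sqrt(-3) = -8 + I*sqrt(3) ≈ -8.0 + 1.732*I)
p(g, D) = -24 + 3*I*sqrt(3) (p(g, D) = 3*(-8 + I*sqrt(3)) = -24 + 3*I*sqrt(3))
243*(l(-10, 11) + p(11, -11)) - 1*(-156600) = 243*(9 + (-24 + 3*I*sqrt(3))) - 1*(-156600) = 243*(-15 + 3*I*sqrt(3)) + 156600 = (-3645 + 729*I*sqrt(3)) + 156600 = 152955 + 729*I*sqrt(3)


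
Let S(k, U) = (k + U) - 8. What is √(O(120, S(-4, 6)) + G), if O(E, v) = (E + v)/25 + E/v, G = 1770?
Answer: 2*√10966/5 ≈ 41.887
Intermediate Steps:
S(k, U) = -8 + U + k (S(k, U) = (U + k) - 8 = -8 + U + k)
O(E, v) = E/25 + v/25 + E/v (O(E, v) = (E + v)*(1/25) + E/v = (E/25 + v/25) + E/v = E/25 + v/25 + E/v)
√(O(120, S(-4, 6)) + G) = √((120 + (-8 + 6 - 4)*(120 + (-8 + 6 - 4))/25)/(-8 + 6 - 4) + 1770) = √((120 + (1/25)*(-6)*(120 - 6))/(-6) + 1770) = √(-(120 + (1/25)*(-6)*114)/6 + 1770) = √(-(120 - 684/25)/6 + 1770) = √(-⅙*2316/25 + 1770) = √(-386/25 + 1770) = √(43864/25) = 2*√10966/5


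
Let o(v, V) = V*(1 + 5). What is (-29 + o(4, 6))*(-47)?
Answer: -329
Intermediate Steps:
o(v, V) = 6*V (o(v, V) = V*6 = 6*V)
(-29 + o(4, 6))*(-47) = (-29 + 6*6)*(-47) = (-29 + 36)*(-47) = 7*(-47) = -329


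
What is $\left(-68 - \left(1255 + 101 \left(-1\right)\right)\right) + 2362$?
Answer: $1140$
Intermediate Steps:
$\left(-68 - \left(1255 + 101 \left(-1\right)\right)\right) + 2362 = \left(-68 - 1154\right) + 2362 = -1222 + 2362 = 1140$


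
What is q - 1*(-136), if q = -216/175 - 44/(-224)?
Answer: 188947/1400 ≈ 134.96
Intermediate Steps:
q = -1453/1400 (q = -216*1/175 - 44*(-1/224) = -216/175 + 11/56 = -1453/1400 ≈ -1.0379)
q - 1*(-136) = -1453/1400 - 1*(-136) = -1453/1400 + 136 = 188947/1400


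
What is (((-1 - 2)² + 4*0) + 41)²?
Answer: 2500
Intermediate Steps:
(((-1 - 2)² + 4*0) + 41)² = (((-3)² + 0) + 41)² = ((9 + 0) + 41)² = (9 + 41)² = 50² = 2500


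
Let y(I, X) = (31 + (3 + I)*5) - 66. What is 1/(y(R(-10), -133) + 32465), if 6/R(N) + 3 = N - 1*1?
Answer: 7/227100 ≈ 3.0823e-5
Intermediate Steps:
R(N) = 6/(-4 + N) (R(N) = 6/(-3 + (N - 1*1)) = 6/(-3 + (N - 1)) = 6/(-3 + (-1 + N)) = 6/(-4 + N))
y(I, X) = -20 + 5*I (y(I, X) = (31 + (15 + 5*I)) - 66 = (46 + 5*I) - 66 = -20 + 5*I)
1/(y(R(-10), -133) + 32465) = 1/((-20 + 5*(6/(-4 - 10))) + 32465) = 1/((-20 + 5*(6/(-14))) + 32465) = 1/((-20 + 5*(6*(-1/14))) + 32465) = 1/((-20 + 5*(-3/7)) + 32465) = 1/((-20 - 15/7) + 32465) = 1/(-155/7 + 32465) = 1/(227100/7) = 7/227100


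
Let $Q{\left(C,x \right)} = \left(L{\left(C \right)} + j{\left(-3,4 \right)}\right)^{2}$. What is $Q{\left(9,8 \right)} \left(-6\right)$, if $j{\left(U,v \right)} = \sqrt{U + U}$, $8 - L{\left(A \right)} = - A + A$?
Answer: $-348 - 96 i \sqrt{6} \approx -348.0 - 235.15 i$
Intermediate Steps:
$L{\left(A \right)} = 8$ ($L{\left(A \right)} = 8 - \left(- A + A\right) = 8 - 0 = 8 + 0 = 8$)
$j{\left(U,v \right)} = \sqrt{2} \sqrt{U}$ ($j{\left(U,v \right)} = \sqrt{2 U} = \sqrt{2} \sqrt{U}$)
$Q{\left(C,x \right)} = \left(8 + i \sqrt{6}\right)^{2}$ ($Q{\left(C,x \right)} = \left(8 + \sqrt{2} \sqrt{-3}\right)^{2} = \left(8 + \sqrt{2} i \sqrt{3}\right)^{2} = \left(8 + i \sqrt{6}\right)^{2}$)
$Q{\left(9,8 \right)} \left(-6\right) = \left(8 + i \sqrt{6}\right)^{2} \left(-6\right) = - 6 \left(8 + i \sqrt{6}\right)^{2}$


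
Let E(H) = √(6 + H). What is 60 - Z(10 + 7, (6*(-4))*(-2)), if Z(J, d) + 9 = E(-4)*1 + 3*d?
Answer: -75 - √2 ≈ -76.414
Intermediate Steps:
Z(J, d) = -9 + √2 + 3*d (Z(J, d) = -9 + (√(6 - 4)*1 + 3*d) = -9 + (√2*1 + 3*d) = -9 + (√2 + 3*d) = -9 + √2 + 3*d)
60 - Z(10 + 7, (6*(-4))*(-2)) = 60 - (-9 + √2 + 3*((6*(-4))*(-2))) = 60 - (-9 + √2 + 3*(-24*(-2))) = 60 - (-9 + √2 + 3*48) = 60 - (-9 + √2 + 144) = 60 - (135 + √2) = 60 + (-135 - √2) = -75 - √2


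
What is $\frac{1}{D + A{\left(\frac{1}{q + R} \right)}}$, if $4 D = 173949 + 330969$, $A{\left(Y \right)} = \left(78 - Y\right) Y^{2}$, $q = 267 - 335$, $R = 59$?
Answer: $\frac{1458}{184044017} \approx 7.922 \cdot 10^{-6}$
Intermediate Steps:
$q = -68$
$A{\left(Y \right)} = Y^{2} \left(78 - Y\right)$
$D = \frac{252459}{2}$ ($D = \frac{173949 + 330969}{4} = \frac{1}{4} \cdot 504918 = \frac{252459}{2} \approx 1.2623 \cdot 10^{5}$)
$\frac{1}{D + A{\left(\frac{1}{q + R} \right)}} = \frac{1}{\frac{252459}{2} + \left(\frac{1}{-68 + 59}\right)^{2} \left(78 - \frac{1}{-68 + 59}\right)} = \frac{1}{\frac{252459}{2} + \left(\frac{1}{-9}\right)^{2} \left(78 - \frac{1}{-9}\right)} = \frac{1}{\frac{252459}{2} + \left(- \frac{1}{9}\right)^{2} \left(78 - - \frac{1}{9}\right)} = \frac{1}{\frac{252459}{2} + \frac{78 + \frac{1}{9}}{81}} = \frac{1}{\frac{252459}{2} + \frac{1}{81} \cdot \frac{703}{9}} = \frac{1}{\frac{252459}{2} + \frac{703}{729}} = \frac{1}{\frac{184044017}{1458}} = \frac{1458}{184044017}$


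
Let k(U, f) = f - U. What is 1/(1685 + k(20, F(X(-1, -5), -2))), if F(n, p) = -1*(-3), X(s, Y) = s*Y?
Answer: 1/1668 ≈ 0.00059952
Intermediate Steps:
X(s, Y) = Y*s
F(n, p) = 3
1/(1685 + k(20, F(X(-1, -5), -2))) = 1/(1685 + (3 - 1*20)) = 1/(1685 + (3 - 20)) = 1/(1685 - 17) = 1/1668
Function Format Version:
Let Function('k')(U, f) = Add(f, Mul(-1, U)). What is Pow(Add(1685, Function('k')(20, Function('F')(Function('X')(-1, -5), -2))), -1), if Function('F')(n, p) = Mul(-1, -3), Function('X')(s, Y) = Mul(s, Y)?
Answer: Rational(1, 1668) ≈ 0.00059952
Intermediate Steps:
Function('X')(s, Y) = Mul(Y, s)
Function('F')(n, p) = 3
Pow(Add(1685, Function('k')(20, Function('F')(Function('X')(-1, -5), -2))), -1) = Pow(Add(1685, Add(3, Mul(-1, 20))), -1) = Pow(Add(1685, Add(3, -20)), -1) = Pow(Add(1685, -17), -1) = Pow(1668, -1) = Rational(1, 1668)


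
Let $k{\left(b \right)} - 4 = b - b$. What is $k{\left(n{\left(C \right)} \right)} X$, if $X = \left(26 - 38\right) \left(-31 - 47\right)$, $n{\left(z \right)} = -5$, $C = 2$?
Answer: $3744$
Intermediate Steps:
$k{\left(b \right)} = 4$ ($k{\left(b \right)} = 4 + \left(b - b\right) = 4 + 0 = 4$)
$X = 936$ ($X = \left(-12\right) \left(-78\right) = 936$)
$k{\left(n{\left(C \right)} \right)} X = 4 \cdot 936 = 3744$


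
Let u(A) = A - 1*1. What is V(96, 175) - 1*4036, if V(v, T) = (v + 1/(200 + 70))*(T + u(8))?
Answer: 1813951/135 ≈ 13437.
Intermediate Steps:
u(A) = -1 + A (u(A) = A - 1 = -1 + A)
V(v, T) = (7 + T)*(1/270 + v) (V(v, T) = (v + 1/(200 + 70))*(T + (-1 + 8)) = (v + 1/270)*(T + 7) = (v + 1/270)*(7 + T) = (1/270 + v)*(7 + T) = (7 + T)*(1/270 + v))
V(96, 175) - 1*4036 = (7/270 + 7*96 + (1/270)*175 + 175*96) - 1*4036 = (7/270 + 672 + 35/54 + 16800) - 4036 = 2358811/135 - 4036 = 1813951/135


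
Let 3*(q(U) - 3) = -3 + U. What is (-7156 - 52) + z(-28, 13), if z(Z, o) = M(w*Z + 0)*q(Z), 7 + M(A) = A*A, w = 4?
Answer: -99146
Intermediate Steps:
q(U) = 2 + U/3 (q(U) = 3 + (-3 + U)/3 = 3 + (-1 + U/3) = 2 + U/3)
M(A) = -7 + A² (M(A) = -7 + A*A = -7 + A²)
z(Z, o) = (-7 + 16*Z²)*(2 + Z/3) (z(Z, o) = (-7 + (4*Z + 0)²)*(2 + Z/3) = (-7 + (4*Z)²)*(2 + Z/3) = (-7 + 16*Z²)*(2 + Z/3))
(-7156 - 52) + z(-28, 13) = (-7156 - 52) + (-7 + 16*(-28)²)*(6 - 28)/3 = -7208 + (⅓)*(-7 + 16*784)*(-22) = -7208 + (⅓)*(-7 + 12544)*(-22) = -7208 + (⅓)*12537*(-22) = -7208 - 91938 = -99146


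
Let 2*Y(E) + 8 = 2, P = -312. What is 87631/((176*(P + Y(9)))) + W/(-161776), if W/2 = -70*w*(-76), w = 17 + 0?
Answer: -1512786241/560553840 ≈ -2.6987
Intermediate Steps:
w = 17
Y(E) = -3 (Y(E) = -4 + (1/2)*2 = -4 + 1 = -3)
W = 180880 (W = 2*(-70*17*(-76)) = 2*(-1190*(-76)) = 2*90440 = 180880)
87631/((176*(P + Y(9)))) + W/(-161776) = 87631/((176*(-312 - 3))) + 180880/(-161776) = 87631/((176*(-315))) + 180880*(-1/161776) = 87631/(-55440) - 11305/10111 = 87631*(-1/55440) - 11305/10111 = -87631/55440 - 11305/10111 = -1512786241/560553840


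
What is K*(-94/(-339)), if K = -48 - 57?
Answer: -3290/113 ≈ -29.115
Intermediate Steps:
K = -105
K*(-94/(-339)) = -(-9870)/(-339) = -(-9870)*(-1)/339 = -105*94/339 = -3290/113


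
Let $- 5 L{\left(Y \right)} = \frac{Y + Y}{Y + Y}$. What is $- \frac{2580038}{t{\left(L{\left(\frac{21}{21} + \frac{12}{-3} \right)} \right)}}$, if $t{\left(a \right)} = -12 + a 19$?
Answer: $\frac{12900190}{79} \approx 1.6329 \cdot 10^{5}$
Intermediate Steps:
$L{\left(Y \right)} = - \frac{1}{5}$ ($L{\left(Y \right)} = - \frac{\left(Y + Y\right) \frac{1}{Y + Y}}{5} = - \frac{2 Y \frac{1}{2 Y}}{5} = \left(- \frac{1}{5}\right) 1 = - \frac{1}{5}$)
$t{\left(a \right)} = -12 + 19 a$
$- \frac{2580038}{t{\left(L{\left(\frac{21}{21} + \frac{12}{-3} \right)} \right)}} = - \frac{2580038}{-12 + 19 \left(- \frac{1}{5}\right)} = - \frac{2580038}{-12 - \frac{19}{5}} = - \frac{2580038}{- \frac{79}{5}} = \left(-2580038\right) \left(- \frac{5}{79}\right) = \frac{12900190}{79}$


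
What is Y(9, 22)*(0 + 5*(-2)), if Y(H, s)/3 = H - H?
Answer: 0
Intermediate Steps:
Y(H, s) = 0 (Y(H, s) = 3*(H - H) = 3*0 = 0)
Y(9, 22)*(0 + 5*(-2)) = 0*(0 + 5*(-2)) = 0*(0 - 10) = 0*(-10) = 0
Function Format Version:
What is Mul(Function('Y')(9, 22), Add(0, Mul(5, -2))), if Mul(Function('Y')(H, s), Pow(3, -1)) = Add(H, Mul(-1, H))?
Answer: 0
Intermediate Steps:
Function('Y')(H, s) = 0 (Function('Y')(H, s) = Mul(3, Add(H, Mul(-1, H))) = Mul(3, 0) = 0)
Mul(Function('Y')(9, 22), Add(0, Mul(5, -2))) = Mul(0, Add(0, Mul(5, -2))) = Mul(0, Add(0, -10)) = Mul(0, -10) = 0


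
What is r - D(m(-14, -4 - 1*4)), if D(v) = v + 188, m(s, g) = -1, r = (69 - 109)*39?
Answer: -1747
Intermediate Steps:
r = -1560 (r = -40*39 = -1560)
D(v) = 188 + v
r - D(m(-14, -4 - 1*4)) = -1560 - (188 - 1) = -1560 - 1*187 = -1560 - 187 = -1747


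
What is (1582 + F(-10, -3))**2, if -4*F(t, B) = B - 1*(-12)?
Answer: 39929761/16 ≈ 2.4956e+6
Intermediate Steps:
F(t, B) = -3 - B/4 (F(t, B) = -(B - 1*(-12))/4 = -(B + 12)/4 = -(12 + B)/4 = -3 - B/4)
(1582 + F(-10, -3))**2 = (1582 + (-3 - 1/4*(-3)))**2 = (1582 + (-3 + 3/4))**2 = (1582 - 9/4)**2 = (6319/4)**2 = 39929761/16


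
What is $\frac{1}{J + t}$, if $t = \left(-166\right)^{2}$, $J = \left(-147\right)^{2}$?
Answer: $\frac{1}{49165} \approx 2.034 \cdot 10^{-5}$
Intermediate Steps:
$J = 21609$
$t = 27556$
$\frac{1}{J + t} = \frac{1}{21609 + 27556} = \frac{1}{49165}$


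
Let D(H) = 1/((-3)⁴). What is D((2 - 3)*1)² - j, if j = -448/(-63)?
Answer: -46655/6561 ≈ -7.1110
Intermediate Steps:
j = 64/9 (j = -448*(-1/63) = 64/9 ≈ 7.1111)
D(H) = 1/81
D((2 - 3)*1)² - j = (1/81)² - 1*64/9 = 1/6561 - 64/9 = -46655/6561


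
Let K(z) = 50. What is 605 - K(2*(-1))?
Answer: 555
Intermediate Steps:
605 - K(2*(-1)) = 605 - 1*50 = 605 - 50 = 555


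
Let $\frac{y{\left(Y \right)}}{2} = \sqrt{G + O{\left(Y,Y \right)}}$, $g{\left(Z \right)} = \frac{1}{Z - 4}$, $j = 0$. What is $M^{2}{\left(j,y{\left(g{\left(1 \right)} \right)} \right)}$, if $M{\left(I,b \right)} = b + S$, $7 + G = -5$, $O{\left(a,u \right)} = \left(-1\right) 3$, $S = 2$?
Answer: $-56 + 8 i \sqrt{15} \approx -56.0 + 30.984 i$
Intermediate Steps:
$O{\left(a,u \right)} = -3$
$G = -12$ ($G = -7 - 5 = -12$)
$g{\left(Z \right)} = \frac{1}{-4 + Z}$
$y{\left(Y \right)} = 2 i \sqrt{15}$ ($y{\left(Y \right)} = 2 \sqrt{-12 - 3} = 2 \sqrt{-15} = 2 i \sqrt{15}$)
$M{\left(I,b \right)} = 2 + b$ ($M{\left(I,b \right)} = b + 2 = 2 + b$)
$M^{2}{\left(j,y{\left(g{\left(1 \right)} \right)} \right)} = \left(2 + 2 i \sqrt{15}\right)^{2}$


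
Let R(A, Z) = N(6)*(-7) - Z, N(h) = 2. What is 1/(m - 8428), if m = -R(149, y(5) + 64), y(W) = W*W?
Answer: -1/8325 ≈ -0.00012012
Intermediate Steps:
y(W) = W²
R(A, Z) = -14 - Z (R(A, Z) = 2*(-7) - Z = -14 - Z)
m = 103 (m = -(-14 - (5² + 64)) = -(-14 - (25 + 64)) = -(-14 - 1*89) = -(-14 - 89) = -1*(-103) = 103)
1/(m - 8428) = 1/(103 - 8428) = 1/(-8325) = -1/8325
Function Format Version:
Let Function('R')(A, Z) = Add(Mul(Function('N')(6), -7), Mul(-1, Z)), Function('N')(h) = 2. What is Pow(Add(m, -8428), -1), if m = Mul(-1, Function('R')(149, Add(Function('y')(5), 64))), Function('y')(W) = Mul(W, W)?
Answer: Rational(-1, 8325) ≈ -0.00012012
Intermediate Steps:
Function('y')(W) = Pow(W, 2)
Function('R')(A, Z) = Add(-14, Mul(-1, Z)) (Function('R')(A, Z) = Add(Mul(2, -7), Mul(-1, Z)) = Add(-14, Mul(-1, Z)))
m = 103 (m = Mul(-1, Add(-14, Mul(-1, Add(Pow(5, 2), 64)))) = Mul(-1, Add(-14, Mul(-1, Add(25, 64)))) = Mul(-1, Add(-14, Mul(-1, 89))) = Mul(-1, Add(-14, -89)) = Mul(-1, -103) = 103)
Pow(Add(m, -8428), -1) = Pow(Add(103, -8428), -1) = Pow(-8325, -1) = Rational(-1, 8325)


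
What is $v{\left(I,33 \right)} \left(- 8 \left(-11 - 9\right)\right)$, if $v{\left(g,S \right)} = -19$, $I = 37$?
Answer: $-3040$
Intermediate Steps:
$v{\left(I,33 \right)} \left(- 8 \left(-11 - 9\right)\right) = - 19 \left(- 8 \left(-11 - 9\right)\right) = - 19 \left(\left(-8\right) \left(-20\right)\right) = \left(-19\right) 160 = -3040$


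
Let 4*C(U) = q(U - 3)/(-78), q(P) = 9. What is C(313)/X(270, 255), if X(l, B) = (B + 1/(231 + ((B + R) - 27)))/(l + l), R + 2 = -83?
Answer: -75735/1239823 ≈ -0.061085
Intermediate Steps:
R = -85 (R = -2 - 83 = -85)
X(l, B) = (B + 1/(119 + B))/(2*l) (X(l, B) = (B + 1/(231 + ((B - 85) - 27)))/(l + l) = (B + 1/(231 + ((-85 + B) - 27)))/((2*l)) = (B + 1/(231 + (-112 + B)))*(1/(2*l)) = (B + 1/(119 + B))*(1/(2*l)) = (B + 1/(119 + B))/(2*l))
C(U) = -3/104 (C(U) = (9/(-78))/4 = (9*(-1/78))/4 = (¼)*(-3/26) = -3/104)
C(313)/X(270, 255) = -3*540*(119 + 255)/(1 + 255² + 119*255)/104 = -3*201960/(1 + 65025 + 30345)/104 = -3/(104*((½)*(1/270)*(1/374)*95371)) = -3/(104*95371/201960) = -3/104*201960/95371 = -75735/1239823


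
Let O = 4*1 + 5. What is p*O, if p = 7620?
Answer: 68580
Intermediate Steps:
O = 9 (O = 4 + 5 = 9)
p*O = 7620*9 = 68580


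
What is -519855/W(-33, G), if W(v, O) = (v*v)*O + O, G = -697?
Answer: 103971/151946 ≈ 0.68426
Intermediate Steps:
W(v, O) = O + O*v² (W(v, O) = v²*O + O = O*v² + O = O + O*v²)
-519855/W(-33, G) = -519855*(-1/(697*(1 + (-33)²))) = -519855*(-1/(697*(1 + 1089))) = -519855/((-697*1090)) = -519855/(-759730) = -519855*(-1/759730) = 103971/151946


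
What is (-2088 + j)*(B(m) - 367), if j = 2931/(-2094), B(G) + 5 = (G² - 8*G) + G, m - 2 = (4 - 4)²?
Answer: 278554591/349 ≈ 7.9815e+5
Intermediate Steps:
m = 2 (m = 2 + (4 - 4)² = 2 + 0² = 2 + 0 = 2)
B(G) = -5 + G² - 7*G (B(G) = -5 + ((G² - 8*G) + G) = -5 + (G² - 7*G) = -5 + G² - 7*G)
j = -977/698 (j = 2931*(-1/2094) = -977/698 ≈ -1.3997)
(-2088 + j)*(B(m) - 367) = (-2088 - 977/698)*((-5 + 2² - 7*2) - 367) = -1458401*((-5 + 4 - 14) - 367)/698 = -1458401*(-15 - 367)/698 = -1458401/698*(-382) = 278554591/349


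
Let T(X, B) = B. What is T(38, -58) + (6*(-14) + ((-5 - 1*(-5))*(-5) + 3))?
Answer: -139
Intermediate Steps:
T(38, -58) + (6*(-14) + ((-5 - 1*(-5))*(-5) + 3)) = -58 + (6*(-14) + ((-5 - 1*(-5))*(-5) + 3)) = -58 + (-84 + ((-5 + 5)*(-5) + 3)) = -58 + (-84 + (0*(-5) + 3)) = -58 + (-84 + (0 + 3)) = -58 + (-84 + 3) = -58 - 81 = -139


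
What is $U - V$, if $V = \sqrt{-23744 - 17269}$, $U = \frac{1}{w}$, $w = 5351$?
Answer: $\frac{1}{5351} - 21 i \sqrt{93} \approx 0.00018688 - 202.52 i$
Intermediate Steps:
$U = \frac{1}{5351} \approx 0.00018688$
$V = 21 i \sqrt{93}$ ($V = \sqrt{-41013} = 21 i \sqrt{93} \approx 202.52 i$)
$U - V = \frac{1}{5351} - 21 i \sqrt{93}$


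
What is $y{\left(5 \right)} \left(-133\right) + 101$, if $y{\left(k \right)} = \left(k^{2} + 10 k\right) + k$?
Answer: $-10539$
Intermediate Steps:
$y{\left(k \right)} = k^{2} + 11 k$
$y{\left(5 \right)} \left(-133\right) + 101 = 5 \left(11 + 5\right) \left(-133\right) + 101 = 5 \cdot 16 \left(-133\right) + 101 = 80 \left(-133\right) + 101 = -10640 + 101 = -10539$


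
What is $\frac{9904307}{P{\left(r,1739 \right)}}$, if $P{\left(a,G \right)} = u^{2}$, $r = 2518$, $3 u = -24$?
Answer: $\frac{9904307}{64} \approx 1.5475 \cdot 10^{5}$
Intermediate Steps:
$u = -8$ ($u = \frac{1}{3} \left(-24\right) = -8$)
$P{\left(a,G \right)} = 64$ ($P{\left(a,G \right)} = \left(-8\right)^{2} = 64$)
$\frac{9904307}{P{\left(r,1739 \right)}} = \frac{9904307}{64}$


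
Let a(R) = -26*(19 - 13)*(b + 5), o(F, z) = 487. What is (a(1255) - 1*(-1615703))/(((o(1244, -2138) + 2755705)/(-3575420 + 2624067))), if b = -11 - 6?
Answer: -1538884828975/2756192 ≈ -5.5834e+5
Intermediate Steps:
b = -17
a(R) = 1872 (a(R) = -26*(19 - 13)*(-17 + 5) = -156*(-12) = -26*(-72) = 1872)
(a(1255) - 1*(-1615703))/(((o(1244, -2138) + 2755705)/(-3575420 + 2624067))) = (1872 - 1*(-1615703))/(((487 + 2755705)/(-3575420 + 2624067))) = (1872 + 1615703)/((2756192/(-951353))) = 1617575/((2756192*(-1/951353))) = 1617575/(-2756192/951353) = 1617575*(-951353/2756192) = -1538884828975/2756192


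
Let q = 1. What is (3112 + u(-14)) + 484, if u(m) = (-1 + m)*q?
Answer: 3581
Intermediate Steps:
u(m) = -1 + m (u(m) = (-1 + m)*1 = -1 + m)
(3112 + u(-14)) + 484 = (3112 + (-1 - 14)) + 484 = (3112 - 15) + 484 = 3097 + 484 = 3581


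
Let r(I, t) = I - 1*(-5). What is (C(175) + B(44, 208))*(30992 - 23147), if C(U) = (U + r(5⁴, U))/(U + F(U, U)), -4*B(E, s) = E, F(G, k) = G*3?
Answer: -309093/4 ≈ -77273.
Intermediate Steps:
F(G, k) = 3*G
r(I, t) = 5 + I (r(I, t) = I + 5 = 5 + I)
B(E, s) = -E/4
C(U) = (630 + U)/(4*U) (C(U) = (U + (5 + 5⁴))/(U + 3*U) = (U + (5 + 625))/((4*U)) = (U + 630)*(1/(4*U)) = (630 + U)*(1/(4*U)) = (630 + U)/(4*U))
(C(175) + B(44, 208))*(30992 - 23147) = ((¼)*(630 + 175)/175 - ¼*44)*(30992 - 23147) = ((¼)*(1/175)*805 - 11)*7845 = (23/20 - 11)*7845 = -197/20*7845 = -309093/4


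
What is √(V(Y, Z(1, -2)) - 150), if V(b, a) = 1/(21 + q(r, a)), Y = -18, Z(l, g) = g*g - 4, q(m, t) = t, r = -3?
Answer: I*√66129/21 ≈ 12.245*I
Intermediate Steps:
Z(l, g) = -4 + g² (Z(l, g) = g² - 4 = -4 + g²)
V(b, a) = 1/(21 + a)
√(V(Y, Z(1, -2)) - 150) = √(1/(21 + (-4 + (-2)²)) - 150) = √(1/(21 + (-4 + 4)) - 150) = √(1/(21 + 0) - 150) = √(1/21 - 150) = √(-3149/21) = I*√66129/21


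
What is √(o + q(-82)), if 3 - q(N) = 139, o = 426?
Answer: √290 ≈ 17.029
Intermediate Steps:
q(N) = -136 (q(N) = 3 - 1*139 = 3 - 139 = -136)
√(o + q(-82)) = √(426 - 136) = √290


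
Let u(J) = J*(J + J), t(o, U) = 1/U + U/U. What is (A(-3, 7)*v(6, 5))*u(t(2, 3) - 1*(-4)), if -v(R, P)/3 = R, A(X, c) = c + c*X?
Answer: 14336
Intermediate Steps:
A(X, c) = c + X*c
t(o, U) = 1 + 1/U (t(o, U) = 1/U + 1 = 1 + 1/U)
v(R, P) = -3*R
u(J) = 2*J² (u(J) = J*(2*J) = 2*J²)
(A(-3, 7)*v(6, 5))*u(t(2, 3) - 1*(-4)) = ((7*(1 - 3))*(-3*6))*(2*((1 + 3)/3 - 1*(-4))²) = ((7*(-2))*(-18))*(2*((⅓)*4 + 4)²) = (-14*(-18))*(2*(4/3 + 4)²) = 252*(2*(16/3)²) = 252*(2*(256/9)) = 252*(512/9) = 14336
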